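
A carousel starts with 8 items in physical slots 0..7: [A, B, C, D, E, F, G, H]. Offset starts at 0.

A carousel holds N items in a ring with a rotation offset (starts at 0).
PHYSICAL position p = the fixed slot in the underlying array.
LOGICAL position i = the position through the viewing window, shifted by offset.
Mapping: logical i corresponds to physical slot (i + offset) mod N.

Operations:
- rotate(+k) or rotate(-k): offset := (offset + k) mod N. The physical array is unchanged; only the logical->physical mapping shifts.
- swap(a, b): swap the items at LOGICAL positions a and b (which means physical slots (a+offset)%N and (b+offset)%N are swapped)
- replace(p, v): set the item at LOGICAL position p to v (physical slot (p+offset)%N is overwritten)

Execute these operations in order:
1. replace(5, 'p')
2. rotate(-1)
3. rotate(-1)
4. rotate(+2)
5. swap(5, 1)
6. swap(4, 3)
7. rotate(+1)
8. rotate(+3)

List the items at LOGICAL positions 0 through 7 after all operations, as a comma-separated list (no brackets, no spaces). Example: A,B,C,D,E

After op 1 (replace(5, 'p')): offset=0, physical=[A,B,C,D,E,p,G,H], logical=[A,B,C,D,E,p,G,H]
After op 2 (rotate(-1)): offset=7, physical=[A,B,C,D,E,p,G,H], logical=[H,A,B,C,D,E,p,G]
After op 3 (rotate(-1)): offset=6, physical=[A,B,C,D,E,p,G,H], logical=[G,H,A,B,C,D,E,p]
After op 4 (rotate(+2)): offset=0, physical=[A,B,C,D,E,p,G,H], logical=[A,B,C,D,E,p,G,H]
After op 5 (swap(5, 1)): offset=0, physical=[A,p,C,D,E,B,G,H], logical=[A,p,C,D,E,B,G,H]
After op 6 (swap(4, 3)): offset=0, physical=[A,p,C,E,D,B,G,H], logical=[A,p,C,E,D,B,G,H]
After op 7 (rotate(+1)): offset=1, physical=[A,p,C,E,D,B,G,H], logical=[p,C,E,D,B,G,H,A]
After op 8 (rotate(+3)): offset=4, physical=[A,p,C,E,D,B,G,H], logical=[D,B,G,H,A,p,C,E]

Answer: D,B,G,H,A,p,C,E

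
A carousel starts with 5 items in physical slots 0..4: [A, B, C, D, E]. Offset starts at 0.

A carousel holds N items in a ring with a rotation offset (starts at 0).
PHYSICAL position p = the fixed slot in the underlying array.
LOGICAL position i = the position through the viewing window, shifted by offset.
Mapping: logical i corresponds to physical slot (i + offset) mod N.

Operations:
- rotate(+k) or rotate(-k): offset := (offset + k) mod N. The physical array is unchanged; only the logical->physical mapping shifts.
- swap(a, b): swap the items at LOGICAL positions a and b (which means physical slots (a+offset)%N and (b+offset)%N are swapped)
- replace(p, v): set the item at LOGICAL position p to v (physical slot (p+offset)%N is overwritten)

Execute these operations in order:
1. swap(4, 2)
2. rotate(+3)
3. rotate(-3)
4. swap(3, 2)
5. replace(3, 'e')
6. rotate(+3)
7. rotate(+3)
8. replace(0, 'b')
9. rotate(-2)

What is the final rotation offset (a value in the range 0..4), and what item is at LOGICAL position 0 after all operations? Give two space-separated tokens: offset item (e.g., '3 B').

After op 1 (swap(4, 2)): offset=0, physical=[A,B,E,D,C], logical=[A,B,E,D,C]
After op 2 (rotate(+3)): offset=3, physical=[A,B,E,D,C], logical=[D,C,A,B,E]
After op 3 (rotate(-3)): offset=0, physical=[A,B,E,D,C], logical=[A,B,E,D,C]
After op 4 (swap(3, 2)): offset=0, physical=[A,B,D,E,C], logical=[A,B,D,E,C]
After op 5 (replace(3, 'e')): offset=0, physical=[A,B,D,e,C], logical=[A,B,D,e,C]
After op 6 (rotate(+3)): offset=3, physical=[A,B,D,e,C], logical=[e,C,A,B,D]
After op 7 (rotate(+3)): offset=1, physical=[A,B,D,e,C], logical=[B,D,e,C,A]
After op 8 (replace(0, 'b')): offset=1, physical=[A,b,D,e,C], logical=[b,D,e,C,A]
After op 9 (rotate(-2)): offset=4, physical=[A,b,D,e,C], logical=[C,A,b,D,e]

Answer: 4 C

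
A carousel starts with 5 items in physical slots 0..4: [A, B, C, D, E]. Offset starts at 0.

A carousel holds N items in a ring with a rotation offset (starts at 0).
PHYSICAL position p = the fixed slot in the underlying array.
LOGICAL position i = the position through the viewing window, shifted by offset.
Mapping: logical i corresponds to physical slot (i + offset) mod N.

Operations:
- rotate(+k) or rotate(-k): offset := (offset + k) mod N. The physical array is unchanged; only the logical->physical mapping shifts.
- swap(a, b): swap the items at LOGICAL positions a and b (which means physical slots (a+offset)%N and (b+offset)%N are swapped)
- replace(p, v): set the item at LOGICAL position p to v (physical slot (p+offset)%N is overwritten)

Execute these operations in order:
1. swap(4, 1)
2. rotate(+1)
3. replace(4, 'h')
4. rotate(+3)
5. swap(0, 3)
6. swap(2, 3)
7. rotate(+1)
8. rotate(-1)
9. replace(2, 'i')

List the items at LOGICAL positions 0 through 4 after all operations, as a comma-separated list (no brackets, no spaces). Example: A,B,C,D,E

After op 1 (swap(4, 1)): offset=0, physical=[A,E,C,D,B], logical=[A,E,C,D,B]
After op 2 (rotate(+1)): offset=1, physical=[A,E,C,D,B], logical=[E,C,D,B,A]
After op 3 (replace(4, 'h')): offset=1, physical=[h,E,C,D,B], logical=[E,C,D,B,h]
After op 4 (rotate(+3)): offset=4, physical=[h,E,C,D,B], logical=[B,h,E,C,D]
After op 5 (swap(0, 3)): offset=4, physical=[h,E,B,D,C], logical=[C,h,E,B,D]
After op 6 (swap(2, 3)): offset=4, physical=[h,B,E,D,C], logical=[C,h,B,E,D]
After op 7 (rotate(+1)): offset=0, physical=[h,B,E,D,C], logical=[h,B,E,D,C]
After op 8 (rotate(-1)): offset=4, physical=[h,B,E,D,C], logical=[C,h,B,E,D]
After op 9 (replace(2, 'i')): offset=4, physical=[h,i,E,D,C], logical=[C,h,i,E,D]

Answer: C,h,i,E,D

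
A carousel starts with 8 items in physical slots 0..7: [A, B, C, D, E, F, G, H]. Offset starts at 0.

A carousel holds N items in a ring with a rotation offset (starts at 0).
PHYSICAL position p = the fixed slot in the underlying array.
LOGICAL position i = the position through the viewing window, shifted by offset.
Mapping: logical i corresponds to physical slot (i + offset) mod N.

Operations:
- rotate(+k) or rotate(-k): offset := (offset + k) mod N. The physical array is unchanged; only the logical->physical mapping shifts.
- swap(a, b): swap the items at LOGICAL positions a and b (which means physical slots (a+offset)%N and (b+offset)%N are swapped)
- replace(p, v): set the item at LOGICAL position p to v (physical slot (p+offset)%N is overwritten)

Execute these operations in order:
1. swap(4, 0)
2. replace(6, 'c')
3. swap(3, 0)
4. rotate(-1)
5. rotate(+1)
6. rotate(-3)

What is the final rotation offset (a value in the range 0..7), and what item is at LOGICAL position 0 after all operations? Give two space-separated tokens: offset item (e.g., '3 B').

Answer: 5 F

Derivation:
After op 1 (swap(4, 0)): offset=0, physical=[E,B,C,D,A,F,G,H], logical=[E,B,C,D,A,F,G,H]
After op 2 (replace(6, 'c')): offset=0, physical=[E,B,C,D,A,F,c,H], logical=[E,B,C,D,A,F,c,H]
After op 3 (swap(3, 0)): offset=0, physical=[D,B,C,E,A,F,c,H], logical=[D,B,C,E,A,F,c,H]
After op 4 (rotate(-1)): offset=7, physical=[D,B,C,E,A,F,c,H], logical=[H,D,B,C,E,A,F,c]
After op 5 (rotate(+1)): offset=0, physical=[D,B,C,E,A,F,c,H], logical=[D,B,C,E,A,F,c,H]
After op 6 (rotate(-3)): offset=5, physical=[D,B,C,E,A,F,c,H], logical=[F,c,H,D,B,C,E,A]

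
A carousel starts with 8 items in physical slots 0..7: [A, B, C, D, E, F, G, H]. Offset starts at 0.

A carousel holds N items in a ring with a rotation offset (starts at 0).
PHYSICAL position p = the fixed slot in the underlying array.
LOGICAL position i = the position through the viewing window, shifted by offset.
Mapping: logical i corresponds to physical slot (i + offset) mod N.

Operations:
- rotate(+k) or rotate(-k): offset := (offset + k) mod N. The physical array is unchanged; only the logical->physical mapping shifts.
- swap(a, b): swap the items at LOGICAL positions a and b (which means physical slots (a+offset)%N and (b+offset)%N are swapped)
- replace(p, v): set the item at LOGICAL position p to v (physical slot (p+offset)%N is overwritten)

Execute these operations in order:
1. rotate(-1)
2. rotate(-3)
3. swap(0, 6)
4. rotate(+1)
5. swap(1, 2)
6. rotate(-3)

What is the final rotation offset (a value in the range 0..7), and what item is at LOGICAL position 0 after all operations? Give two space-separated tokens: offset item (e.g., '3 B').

Answer: 2 E

Derivation:
After op 1 (rotate(-1)): offset=7, physical=[A,B,C,D,E,F,G,H], logical=[H,A,B,C,D,E,F,G]
After op 2 (rotate(-3)): offset=4, physical=[A,B,C,D,E,F,G,H], logical=[E,F,G,H,A,B,C,D]
After op 3 (swap(0, 6)): offset=4, physical=[A,B,E,D,C,F,G,H], logical=[C,F,G,H,A,B,E,D]
After op 4 (rotate(+1)): offset=5, physical=[A,B,E,D,C,F,G,H], logical=[F,G,H,A,B,E,D,C]
After op 5 (swap(1, 2)): offset=5, physical=[A,B,E,D,C,F,H,G], logical=[F,H,G,A,B,E,D,C]
After op 6 (rotate(-3)): offset=2, physical=[A,B,E,D,C,F,H,G], logical=[E,D,C,F,H,G,A,B]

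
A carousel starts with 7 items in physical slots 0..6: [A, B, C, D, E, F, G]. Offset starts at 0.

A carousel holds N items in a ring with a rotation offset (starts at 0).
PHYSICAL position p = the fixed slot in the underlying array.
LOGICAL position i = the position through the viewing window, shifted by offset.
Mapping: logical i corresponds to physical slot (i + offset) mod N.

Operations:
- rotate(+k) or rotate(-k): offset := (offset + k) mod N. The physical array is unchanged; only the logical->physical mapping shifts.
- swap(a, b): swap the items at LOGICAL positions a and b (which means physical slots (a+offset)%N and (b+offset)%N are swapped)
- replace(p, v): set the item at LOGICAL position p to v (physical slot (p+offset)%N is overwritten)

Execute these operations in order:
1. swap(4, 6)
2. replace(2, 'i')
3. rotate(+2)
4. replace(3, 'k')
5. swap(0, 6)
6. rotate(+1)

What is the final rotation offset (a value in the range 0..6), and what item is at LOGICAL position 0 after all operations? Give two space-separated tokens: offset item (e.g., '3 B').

Answer: 3 D

Derivation:
After op 1 (swap(4, 6)): offset=0, physical=[A,B,C,D,G,F,E], logical=[A,B,C,D,G,F,E]
After op 2 (replace(2, 'i')): offset=0, physical=[A,B,i,D,G,F,E], logical=[A,B,i,D,G,F,E]
After op 3 (rotate(+2)): offset=2, physical=[A,B,i,D,G,F,E], logical=[i,D,G,F,E,A,B]
After op 4 (replace(3, 'k')): offset=2, physical=[A,B,i,D,G,k,E], logical=[i,D,G,k,E,A,B]
After op 5 (swap(0, 6)): offset=2, physical=[A,i,B,D,G,k,E], logical=[B,D,G,k,E,A,i]
After op 6 (rotate(+1)): offset=3, physical=[A,i,B,D,G,k,E], logical=[D,G,k,E,A,i,B]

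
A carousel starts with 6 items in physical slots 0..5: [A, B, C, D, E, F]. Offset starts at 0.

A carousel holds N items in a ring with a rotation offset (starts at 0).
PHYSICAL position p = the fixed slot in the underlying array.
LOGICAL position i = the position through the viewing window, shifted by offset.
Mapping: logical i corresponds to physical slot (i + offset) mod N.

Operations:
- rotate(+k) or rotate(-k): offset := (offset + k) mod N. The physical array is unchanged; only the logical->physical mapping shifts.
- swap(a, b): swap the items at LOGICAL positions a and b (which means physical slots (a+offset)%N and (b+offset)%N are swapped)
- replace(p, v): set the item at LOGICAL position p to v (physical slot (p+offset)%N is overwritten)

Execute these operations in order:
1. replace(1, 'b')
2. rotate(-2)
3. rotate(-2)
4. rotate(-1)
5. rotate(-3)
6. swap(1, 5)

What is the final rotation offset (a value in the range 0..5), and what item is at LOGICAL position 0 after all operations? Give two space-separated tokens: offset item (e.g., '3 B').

Answer: 4 E

Derivation:
After op 1 (replace(1, 'b')): offset=0, physical=[A,b,C,D,E,F], logical=[A,b,C,D,E,F]
After op 2 (rotate(-2)): offset=4, physical=[A,b,C,D,E,F], logical=[E,F,A,b,C,D]
After op 3 (rotate(-2)): offset=2, physical=[A,b,C,D,E,F], logical=[C,D,E,F,A,b]
After op 4 (rotate(-1)): offset=1, physical=[A,b,C,D,E,F], logical=[b,C,D,E,F,A]
After op 5 (rotate(-3)): offset=4, physical=[A,b,C,D,E,F], logical=[E,F,A,b,C,D]
After op 6 (swap(1, 5)): offset=4, physical=[A,b,C,F,E,D], logical=[E,D,A,b,C,F]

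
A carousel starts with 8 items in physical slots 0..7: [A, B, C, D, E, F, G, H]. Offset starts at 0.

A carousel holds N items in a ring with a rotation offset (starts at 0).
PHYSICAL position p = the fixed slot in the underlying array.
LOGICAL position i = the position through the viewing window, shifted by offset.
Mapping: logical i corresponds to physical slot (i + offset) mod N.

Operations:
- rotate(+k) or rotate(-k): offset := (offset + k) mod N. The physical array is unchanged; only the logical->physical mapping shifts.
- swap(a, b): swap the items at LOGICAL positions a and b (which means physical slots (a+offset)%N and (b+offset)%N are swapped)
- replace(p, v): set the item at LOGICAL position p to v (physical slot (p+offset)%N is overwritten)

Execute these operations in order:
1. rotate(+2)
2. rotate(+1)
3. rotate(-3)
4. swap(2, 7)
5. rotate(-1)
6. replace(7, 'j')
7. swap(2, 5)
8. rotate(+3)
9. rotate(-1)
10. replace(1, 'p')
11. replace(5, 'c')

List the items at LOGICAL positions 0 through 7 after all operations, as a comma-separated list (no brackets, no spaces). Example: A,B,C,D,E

Answer: E,p,D,B,F,c,C,A

Derivation:
After op 1 (rotate(+2)): offset=2, physical=[A,B,C,D,E,F,G,H], logical=[C,D,E,F,G,H,A,B]
After op 2 (rotate(+1)): offset=3, physical=[A,B,C,D,E,F,G,H], logical=[D,E,F,G,H,A,B,C]
After op 3 (rotate(-3)): offset=0, physical=[A,B,C,D,E,F,G,H], logical=[A,B,C,D,E,F,G,H]
After op 4 (swap(2, 7)): offset=0, physical=[A,B,H,D,E,F,G,C], logical=[A,B,H,D,E,F,G,C]
After op 5 (rotate(-1)): offset=7, physical=[A,B,H,D,E,F,G,C], logical=[C,A,B,H,D,E,F,G]
After op 6 (replace(7, 'j')): offset=7, physical=[A,B,H,D,E,F,j,C], logical=[C,A,B,H,D,E,F,j]
After op 7 (swap(2, 5)): offset=7, physical=[A,E,H,D,B,F,j,C], logical=[C,A,E,H,D,B,F,j]
After op 8 (rotate(+3)): offset=2, physical=[A,E,H,D,B,F,j,C], logical=[H,D,B,F,j,C,A,E]
After op 9 (rotate(-1)): offset=1, physical=[A,E,H,D,B,F,j,C], logical=[E,H,D,B,F,j,C,A]
After op 10 (replace(1, 'p')): offset=1, physical=[A,E,p,D,B,F,j,C], logical=[E,p,D,B,F,j,C,A]
After op 11 (replace(5, 'c')): offset=1, physical=[A,E,p,D,B,F,c,C], logical=[E,p,D,B,F,c,C,A]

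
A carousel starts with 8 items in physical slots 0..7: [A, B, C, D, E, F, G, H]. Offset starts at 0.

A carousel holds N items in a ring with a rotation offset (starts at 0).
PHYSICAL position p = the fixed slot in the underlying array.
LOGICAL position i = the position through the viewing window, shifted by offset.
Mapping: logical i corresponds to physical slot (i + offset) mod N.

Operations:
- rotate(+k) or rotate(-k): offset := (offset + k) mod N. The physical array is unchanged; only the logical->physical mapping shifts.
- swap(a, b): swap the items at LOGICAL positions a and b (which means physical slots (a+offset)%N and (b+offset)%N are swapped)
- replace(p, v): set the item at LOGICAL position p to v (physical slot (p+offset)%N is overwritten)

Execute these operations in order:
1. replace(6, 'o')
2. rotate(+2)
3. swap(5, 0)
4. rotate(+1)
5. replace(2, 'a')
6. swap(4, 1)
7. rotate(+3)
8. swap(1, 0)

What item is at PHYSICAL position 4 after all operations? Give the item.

Answer: C

Derivation:
After op 1 (replace(6, 'o')): offset=0, physical=[A,B,C,D,E,F,o,H], logical=[A,B,C,D,E,F,o,H]
After op 2 (rotate(+2)): offset=2, physical=[A,B,C,D,E,F,o,H], logical=[C,D,E,F,o,H,A,B]
After op 3 (swap(5, 0)): offset=2, physical=[A,B,H,D,E,F,o,C], logical=[H,D,E,F,o,C,A,B]
After op 4 (rotate(+1)): offset=3, physical=[A,B,H,D,E,F,o,C], logical=[D,E,F,o,C,A,B,H]
After op 5 (replace(2, 'a')): offset=3, physical=[A,B,H,D,E,a,o,C], logical=[D,E,a,o,C,A,B,H]
After op 6 (swap(4, 1)): offset=3, physical=[A,B,H,D,C,a,o,E], logical=[D,C,a,o,E,A,B,H]
After op 7 (rotate(+3)): offset=6, physical=[A,B,H,D,C,a,o,E], logical=[o,E,A,B,H,D,C,a]
After op 8 (swap(1, 0)): offset=6, physical=[A,B,H,D,C,a,E,o], logical=[E,o,A,B,H,D,C,a]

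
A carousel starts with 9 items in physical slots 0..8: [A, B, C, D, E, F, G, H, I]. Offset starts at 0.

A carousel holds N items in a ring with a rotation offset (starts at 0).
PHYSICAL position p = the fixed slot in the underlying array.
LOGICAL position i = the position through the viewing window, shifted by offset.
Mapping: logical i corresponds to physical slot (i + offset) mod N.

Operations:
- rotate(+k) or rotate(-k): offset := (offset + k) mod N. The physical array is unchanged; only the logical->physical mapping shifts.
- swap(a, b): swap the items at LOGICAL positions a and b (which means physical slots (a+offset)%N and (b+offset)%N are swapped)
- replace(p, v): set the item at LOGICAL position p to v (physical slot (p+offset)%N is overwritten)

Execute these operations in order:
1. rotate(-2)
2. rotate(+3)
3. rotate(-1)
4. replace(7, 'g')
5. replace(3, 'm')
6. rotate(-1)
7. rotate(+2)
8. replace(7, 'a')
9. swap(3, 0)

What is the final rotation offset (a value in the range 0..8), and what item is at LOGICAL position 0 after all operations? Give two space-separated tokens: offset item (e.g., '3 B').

After op 1 (rotate(-2)): offset=7, physical=[A,B,C,D,E,F,G,H,I], logical=[H,I,A,B,C,D,E,F,G]
After op 2 (rotate(+3)): offset=1, physical=[A,B,C,D,E,F,G,H,I], logical=[B,C,D,E,F,G,H,I,A]
After op 3 (rotate(-1)): offset=0, physical=[A,B,C,D,E,F,G,H,I], logical=[A,B,C,D,E,F,G,H,I]
After op 4 (replace(7, 'g')): offset=0, physical=[A,B,C,D,E,F,G,g,I], logical=[A,B,C,D,E,F,G,g,I]
After op 5 (replace(3, 'm')): offset=0, physical=[A,B,C,m,E,F,G,g,I], logical=[A,B,C,m,E,F,G,g,I]
After op 6 (rotate(-1)): offset=8, physical=[A,B,C,m,E,F,G,g,I], logical=[I,A,B,C,m,E,F,G,g]
After op 7 (rotate(+2)): offset=1, physical=[A,B,C,m,E,F,G,g,I], logical=[B,C,m,E,F,G,g,I,A]
After op 8 (replace(7, 'a')): offset=1, physical=[A,B,C,m,E,F,G,g,a], logical=[B,C,m,E,F,G,g,a,A]
After op 9 (swap(3, 0)): offset=1, physical=[A,E,C,m,B,F,G,g,a], logical=[E,C,m,B,F,G,g,a,A]

Answer: 1 E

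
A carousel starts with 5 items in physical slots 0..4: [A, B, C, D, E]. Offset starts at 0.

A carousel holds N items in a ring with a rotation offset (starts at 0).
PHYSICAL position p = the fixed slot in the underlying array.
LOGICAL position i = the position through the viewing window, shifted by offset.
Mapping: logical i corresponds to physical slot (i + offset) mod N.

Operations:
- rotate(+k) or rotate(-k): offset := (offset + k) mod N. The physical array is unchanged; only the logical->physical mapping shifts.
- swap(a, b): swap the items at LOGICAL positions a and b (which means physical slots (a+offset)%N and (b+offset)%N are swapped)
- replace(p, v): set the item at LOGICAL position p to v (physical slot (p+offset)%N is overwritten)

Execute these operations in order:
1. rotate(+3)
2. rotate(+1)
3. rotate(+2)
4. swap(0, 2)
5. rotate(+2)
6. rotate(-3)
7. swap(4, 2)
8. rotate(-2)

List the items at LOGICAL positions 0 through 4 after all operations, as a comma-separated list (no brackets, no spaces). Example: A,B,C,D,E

After op 1 (rotate(+3)): offset=3, physical=[A,B,C,D,E], logical=[D,E,A,B,C]
After op 2 (rotate(+1)): offset=4, physical=[A,B,C,D,E], logical=[E,A,B,C,D]
After op 3 (rotate(+2)): offset=1, physical=[A,B,C,D,E], logical=[B,C,D,E,A]
After op 4 (swap(0, 2)): offset=1, physical=[A,D,C,B,E], logical=[D,C,B,E,A]
After op 5 (rotate(+2)): offset=3, physical=[A,D,C,B,E], logical=[B,E,A,D,C]
After op 6 (rotate(-3)): offset=0, physical=[A,D,C,B,E], logical=[A,D,C,B,E]
After op 7 (swap(4, 2)): offset=0, physical=[A,D,E,B,C], logical=[A,D,E,B,C]
After op 8 (rotate(-2)): offset=3, physical=[A,D,E,B,C], logical=[B,C,A,D,E]

Answer: B,C,A,D,E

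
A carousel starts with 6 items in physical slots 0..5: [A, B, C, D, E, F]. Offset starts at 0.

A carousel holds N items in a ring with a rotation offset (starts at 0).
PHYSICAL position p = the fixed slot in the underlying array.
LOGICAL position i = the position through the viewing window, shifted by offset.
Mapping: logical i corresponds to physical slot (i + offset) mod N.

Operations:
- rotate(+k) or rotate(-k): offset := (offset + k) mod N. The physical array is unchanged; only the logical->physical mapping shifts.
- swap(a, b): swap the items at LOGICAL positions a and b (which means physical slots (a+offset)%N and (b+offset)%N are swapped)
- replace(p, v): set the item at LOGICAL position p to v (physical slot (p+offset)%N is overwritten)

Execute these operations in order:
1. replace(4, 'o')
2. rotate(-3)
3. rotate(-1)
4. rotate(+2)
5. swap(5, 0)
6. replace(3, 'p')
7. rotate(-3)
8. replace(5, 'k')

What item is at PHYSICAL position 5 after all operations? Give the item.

Answer: F

Derivation:
After op 1 (replace(4, 'o')): offset=0, physical=[A,B,C,D,o,F], logical=[A,B,C,D,o,F]
After op 2 (rotate(-3)): offset=3, physical=[A,B,C,D,o,F], logical=[D,o,F,A,B,C]
After op 3 (rotate(-1)): offset=2, physical=[A,B,C,D,o,F], logical=[C,D,o,F,A,B]
After op 4 (rotate(+2)): offset=4, physical=[A,B,C,D,o,F], logical=[o,F,A,B,C,D]
After op 5 (swap(5, 0)): offset=4, physical=[A,B,C,o,D,F], logical=[D,F,A,B,C,o]
After op 6 (replace(3, 'p')): offset=4, physical=[A,p,C,o,D,F], logical=[D,F,A,p,C,o]
After op 7 (rotate(-3)): offset=1, physical=[A,p,C,o,D,F], logical=[p,C,o,D,F,A]
After op 8 (replace(5, 'k')): offset=1, physical=[k,p,C,o,D,F], logical=[p,C,o,D,F,k]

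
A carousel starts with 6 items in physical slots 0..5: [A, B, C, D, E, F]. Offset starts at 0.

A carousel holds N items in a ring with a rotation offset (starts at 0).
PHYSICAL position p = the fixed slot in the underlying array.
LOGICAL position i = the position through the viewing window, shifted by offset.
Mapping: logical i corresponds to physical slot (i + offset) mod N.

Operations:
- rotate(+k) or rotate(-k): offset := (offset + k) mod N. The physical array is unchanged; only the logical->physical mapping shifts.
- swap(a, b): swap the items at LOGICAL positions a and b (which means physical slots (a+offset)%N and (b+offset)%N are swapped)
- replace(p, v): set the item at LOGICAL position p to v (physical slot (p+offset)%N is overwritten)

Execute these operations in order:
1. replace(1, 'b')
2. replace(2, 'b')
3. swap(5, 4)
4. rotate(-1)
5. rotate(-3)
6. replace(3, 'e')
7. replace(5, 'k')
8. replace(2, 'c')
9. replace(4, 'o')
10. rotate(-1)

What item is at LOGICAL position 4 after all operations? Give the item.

Answer: e

Derivation:
After op 1 (replace(1, 'b')): offset=0, physical=[A,b,C,D,E,F], logical=[A,b,C,D,E,F]
After op 2 (replace(2, 'b')): offset=0, physical=[A,b,b,D,E,F], logical=[A,b,b,D,E,F]
After op 3 (swap(5, 4)): offset=0, physical=[A,b,b,D,F,E], logical=[A,b,b,D,F,E]
After op 4 (rotate(-1)): offset=5, physical=[A,b,b,D,F,E], logical=[E,A,b,b,D,F]
After op 5 (rotate(-3)): offset=2, physical=[A,b,b,D,F,E], logical=[b,D,F,E,A,b]
After op 6 (replace(3, 'e')): offset=2, physical=[A,b,b,D,F,e], logical=[b,D,F,e,A,b]
After op 7 (replace(5, 'k')): offset=2, physical=[A,k,b,D,F,e], logical=[b,D,F,e,A,k]
After op 8 (replace(2, 'c')): offset=2, physical=[A,k,b,D,c,e], logical=[b,D,c,e,A,k]
After op 9 (replace(4, 'o')): offset=2, physical=[o,k,b,D,c,e], logical=[b,D,c,e,o,k]
After op 10 (rotate(-1)): offset=1, physical=[o,k,b,D,c,e], logical=[k,b,D,c,e,o]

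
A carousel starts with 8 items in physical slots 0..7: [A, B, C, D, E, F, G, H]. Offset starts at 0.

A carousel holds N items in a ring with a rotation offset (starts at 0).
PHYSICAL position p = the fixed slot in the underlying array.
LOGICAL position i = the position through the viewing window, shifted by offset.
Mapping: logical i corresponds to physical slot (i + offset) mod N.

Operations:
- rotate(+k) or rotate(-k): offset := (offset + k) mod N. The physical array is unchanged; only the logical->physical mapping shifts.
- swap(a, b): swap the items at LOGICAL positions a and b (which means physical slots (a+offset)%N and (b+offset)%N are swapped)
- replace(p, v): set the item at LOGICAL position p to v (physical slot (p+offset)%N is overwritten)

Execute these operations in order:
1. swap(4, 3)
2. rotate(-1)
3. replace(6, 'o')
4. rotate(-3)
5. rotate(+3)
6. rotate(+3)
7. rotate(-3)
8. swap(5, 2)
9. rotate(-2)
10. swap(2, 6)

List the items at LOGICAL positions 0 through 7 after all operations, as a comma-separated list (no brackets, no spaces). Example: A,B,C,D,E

After op 1 (swap(4, 3)): offset=0, physical=[A,B,C,E,D,F,G,H], logical=[A,B,C,E,D,F,G,H]
After op 2 (rotate(-1)): offset=7, physical=[A,B,C,E,D,F,G,H], logical=[H,A,B,C,E,D,F,G]
After op 3 (replace(6, 'o')): offset=7, physical=[A,B,C,E,D,o,G,H], logical=[H,A,B,C,E,D,o,G]
After op 4 (rotate(-3)): offset=4, physical=[A,B,C,E,D,o,G,H], logical=[D,o,G,H,A,B,C,E]
After op 5 (rotate(+3)): offset=7, physical=[A,B,C,E,D,o,G,H], logical=[H,A,B,C,E,D,o,G]
After op 6 (rotate(+3)): offset=2, physical=[A,B,C,E,D,o,G,H], logical=[C,E,D,o,G,H,A,B]
After op 7 (rotate(-3)): offset=7, physical=[A,B,C,E,D,o,G,H], logical=[H,A,B,C,E,D,o,G]
After op 8 (swap(5, 2)): offset=7, physical=[A,D,C,E,B,o,G,H], logical=[H,A,D,C,E,B,o,G]
After op 9 (rotate(-2)): offset=5, physical=[A,D,C,E,B,o,G,H], logical=[o,G,H,A,D,C,E,B]
After op 10 (swap(2, 6)): offset=5, physical=[A,D,C,H,B,o,G,E], logical=[o,G,E,A,D,C,H,B]

Answer: o,G,E,A,D,C,H,B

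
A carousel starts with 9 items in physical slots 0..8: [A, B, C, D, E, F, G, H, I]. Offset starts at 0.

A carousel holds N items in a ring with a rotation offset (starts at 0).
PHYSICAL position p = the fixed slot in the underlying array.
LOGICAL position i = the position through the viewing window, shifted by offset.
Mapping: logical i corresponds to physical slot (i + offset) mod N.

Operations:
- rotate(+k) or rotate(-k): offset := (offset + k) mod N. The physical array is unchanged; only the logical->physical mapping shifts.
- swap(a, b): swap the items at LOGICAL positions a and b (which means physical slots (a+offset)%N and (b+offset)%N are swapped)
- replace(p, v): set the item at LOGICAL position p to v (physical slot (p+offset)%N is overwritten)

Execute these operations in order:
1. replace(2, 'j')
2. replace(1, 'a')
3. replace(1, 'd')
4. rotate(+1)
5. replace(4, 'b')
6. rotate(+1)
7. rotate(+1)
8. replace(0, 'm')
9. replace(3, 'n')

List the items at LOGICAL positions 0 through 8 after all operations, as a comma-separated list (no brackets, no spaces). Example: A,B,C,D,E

After op 1 (replace(2, 'j')): offset=0, physical=[A,B,j,D,E,F,G,H,I], logical=[A,B,j,D,E,F,G,H,I]
After op 2 (replace(1, 'a')): offset=0, physical=[A,a,j,D,E,F,G,H,I], logical=[A,a,j,D,E,F,G,H,I]
After op 3 (replace(1, 'd')): offset=0, physical=[A,d,j,D,E,F,G,H,I], logical=[A,d,j,D,E,F,G,H,I]
After op 4 (rotate(+1)): offset=1, physical=[A,d,j,D,E,F,G,H,I], logical=[d,j,D,E,F,G,H,I,A]
After op 5 (replace(4, 'b')): offset=1, physical=[A,d,j,D,E,b,G,H,I], logical=[d,j,D,E,b,G,H,I,A]
After op 6 (rotate(+1)): offset=2, physical=[A,d,j,D,E,b,G,H,I], logical=[j,D,E,b,G,H,I,A,d]
After op 7 (rotate(+1)): offset=3, physical=[A,d,j,D,E,b,G,H,I], logical=[D,E,b,G,H,I,A,d,j]
After op 8 (replace(0, 'm')): offset=3, physical=[A,d,j,m,E,b,G,H,I], logical=[m,E,b,G,H,I,A,d,j]
After op 9 (replace(3, 'n')): offset=3, physical=[A,d,j,m,E,b,n,H,I], logical=[m,E,b,n,H,I,A,d,j]

Answer: m,E,b,n,H,I,A,d,j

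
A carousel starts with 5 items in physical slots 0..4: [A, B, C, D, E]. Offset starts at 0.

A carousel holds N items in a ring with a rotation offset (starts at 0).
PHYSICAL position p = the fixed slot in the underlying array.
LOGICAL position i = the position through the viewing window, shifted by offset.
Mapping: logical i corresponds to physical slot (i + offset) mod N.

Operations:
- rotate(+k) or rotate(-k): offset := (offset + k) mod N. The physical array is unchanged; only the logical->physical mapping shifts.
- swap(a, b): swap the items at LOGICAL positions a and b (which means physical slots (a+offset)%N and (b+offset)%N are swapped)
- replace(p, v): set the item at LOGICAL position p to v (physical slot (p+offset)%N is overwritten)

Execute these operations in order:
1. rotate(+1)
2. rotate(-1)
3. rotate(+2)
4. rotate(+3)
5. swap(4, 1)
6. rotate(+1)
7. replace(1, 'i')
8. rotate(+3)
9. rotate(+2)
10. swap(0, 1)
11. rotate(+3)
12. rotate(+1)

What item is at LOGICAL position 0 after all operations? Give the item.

Answer: A

Derivation:
After op 1 (rotate(+1)): offset=1, physical=[A,B,C,D,E], logical=[B,C,D,E,A]
After op 2 (rotate(-1)): offset=0, physical=[A,B,C,D,E], logical=[A,B,C,D,E]
After op 3 (rotate(+2)): offset=2, physical=[A,B,C,D,E], logical=[C,D,E,A,B]
After op 4 (rotate(+3)): offset=0, physical=[A,B,C,D,E], logical=[A,B,C,D,E]
After op 5 (swap(4, 1)): offset=0, physical=[A,E,C,D,B], logical=[A,E,C,D,B]
After op 6 (rotate(+1)): offset=1, physical=[A,E,C,D,B], logical=[E,C,D,B,A]
After op 7 (replace(1, 'i')): offset=1, physical=[A,E,i,D,B], logical=[E,i,D,B,A]
After op 8 (rotate(+3)): offset=4, physical=[A,E,i,D,B], logical=[B,A,E,i,D]
After op 9 (rotate(+2)): offset=1, physical=[A,E,i,D,B], logical=[E,i,D,B,A]
After op 10 (swap(0, 1)): offset=1, physical=[A,i,E,D,B], logical=[i,E,D,B,A]
After op 11 (rotate(+3)): offset=4, physical=[A,i,E,D,B], logical=[B,A,i,E,D]
After op 12 (rotate(+1)): offset=0, physical=[A,i,E,D,B], logical=[A,i,E,D,B]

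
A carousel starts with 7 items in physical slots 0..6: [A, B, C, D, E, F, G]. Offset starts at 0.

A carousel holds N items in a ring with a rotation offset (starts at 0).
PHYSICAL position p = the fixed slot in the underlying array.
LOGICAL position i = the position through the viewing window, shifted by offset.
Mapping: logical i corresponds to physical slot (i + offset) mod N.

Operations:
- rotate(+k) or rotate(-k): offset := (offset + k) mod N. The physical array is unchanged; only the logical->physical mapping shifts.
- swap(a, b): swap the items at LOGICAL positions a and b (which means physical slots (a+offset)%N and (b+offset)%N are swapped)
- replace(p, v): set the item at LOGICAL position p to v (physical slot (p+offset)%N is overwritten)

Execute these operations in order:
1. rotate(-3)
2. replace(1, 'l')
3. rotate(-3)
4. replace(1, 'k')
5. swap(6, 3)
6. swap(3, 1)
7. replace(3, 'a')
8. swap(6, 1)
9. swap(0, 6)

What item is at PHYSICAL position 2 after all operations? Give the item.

Answer: E

Derivation:
After op 1 (rotate(-3)): offset=4, physical=[A,B,C,D,E,F,G], logical=[E,F,G,A,B,C,D]
After op 2 (replace(1, 'l')): offset=4, physical=[A,B,C,D,E,l,G], logical=[E,l,G,A,B,C,D]
After op 3 (rotate(-3)): offset=1, physical=[A,B,C,D,E,l,G], logical=[B,C,D,E,l,G,A]
After op 4 (replace(1, 'k')): offset=1, physical=[A,B,k,D,E,l,G], logical=[B,k,D,E,l,G,A]
After op 5 (swap(6, 3)): offset=1, physical=[E,B,k,D,A,l,G], logical=[B,k,D,A,l,G,E]
After op 6 (swap(3, 1)): offset=1, physical=[E,B,A,D,k,l,G], logical=[B,A,D,k,l,G,E]
After op 7 (replace(3, 'a')): offset=1, physical=[E,B,A,D,a,l,G], logical=[B,A,D,a,l,G,E]
After op 8 (swap(6, 1)): offset=1, physical=[A,B,E,D,a,l,G], logical=[B,E,D,a,l,G,A]
After op 9 (swap(0, 6)): offset=1, physical=[B,A,E,D,a,l,G], logical=[A,E,D,a,l,G,B]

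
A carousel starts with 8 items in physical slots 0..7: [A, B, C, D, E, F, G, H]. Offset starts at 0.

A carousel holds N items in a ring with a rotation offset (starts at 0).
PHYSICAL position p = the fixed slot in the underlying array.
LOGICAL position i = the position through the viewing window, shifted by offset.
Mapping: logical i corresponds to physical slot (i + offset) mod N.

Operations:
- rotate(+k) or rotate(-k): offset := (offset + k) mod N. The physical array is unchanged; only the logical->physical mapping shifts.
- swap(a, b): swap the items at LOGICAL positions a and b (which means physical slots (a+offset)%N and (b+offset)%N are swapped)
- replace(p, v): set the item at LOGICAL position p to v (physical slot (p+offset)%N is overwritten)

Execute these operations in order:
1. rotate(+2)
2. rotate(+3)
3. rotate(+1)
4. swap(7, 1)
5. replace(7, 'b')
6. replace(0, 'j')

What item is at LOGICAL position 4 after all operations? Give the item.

After op 1 (rotate(+2)): offset=2, physical=[A,B,C,D,E,F,G,H], logical=[C,D,E,F,G,H,A,B]
After op 2 (rotate(+3)): offset=5, physical=[A,B,C,D,E,F,G,H], logical=[F,G,H,A,B,C,D,E]
After op 3 (rotate(+1)): offset=6, physical=[A,B,C,D,E,F,G,H], logical=[G,H,A,B,C,D,E,F]
After op 4 (swap(7, 1)): offset=6, physical=[A,B,C,D,E,H,G,F], logical=[G,F,A,B,C,D,E,H]
After op 5 (replace(7, 'b')): offset=6, physical=[A,B,C,D,E,b,G,F], logical=[G,F,A,B,C,D,E,b]
After op 6 (replace(0, 'j')): offset=6, physical=[A,B,C,D,E,b,j,F], logical=[j,F,A,B,C,D,E,b]

Answer: C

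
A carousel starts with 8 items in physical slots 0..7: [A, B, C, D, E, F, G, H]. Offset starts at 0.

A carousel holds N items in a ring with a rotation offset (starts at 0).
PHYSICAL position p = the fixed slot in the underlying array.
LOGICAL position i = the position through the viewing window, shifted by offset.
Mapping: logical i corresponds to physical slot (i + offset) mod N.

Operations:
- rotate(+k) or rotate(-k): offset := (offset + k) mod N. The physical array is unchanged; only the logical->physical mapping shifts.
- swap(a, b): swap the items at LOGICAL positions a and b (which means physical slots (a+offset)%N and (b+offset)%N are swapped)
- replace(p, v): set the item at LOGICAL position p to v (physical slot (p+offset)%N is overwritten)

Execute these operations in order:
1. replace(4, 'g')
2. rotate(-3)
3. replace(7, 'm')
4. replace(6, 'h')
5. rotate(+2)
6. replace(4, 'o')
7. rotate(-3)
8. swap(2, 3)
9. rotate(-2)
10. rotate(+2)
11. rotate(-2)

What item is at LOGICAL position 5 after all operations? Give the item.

After op 1 (replace(4, 'g')): offset=0, physical=[A,B,C,D,g,F,G,H], logical=[A,B,C,D,g,F,G,H]
After op 2 (rotate(-3)): offset=5, physical=[A,B,C,D,g,F,G,H], logical=[F,G,H,A,B,C,D,g]
After op 3 (replace(7, 'm')): offset=5, physical=[A,B,C,D,m,F,G,H], logical=[F,G,H,A,B,C,D,m]
After op 4 (replace(6, 'h')): offset=5, physical=[A,B,C,h,m,F,G,H], logical=[F,G,H,A,B,C,h,m]
After op 5 (rotate(+2)): offset=7, physical=[A,B,C,h,m,F,G,H], logical=[H,A,B,C,h,m,F,G]
After op 6 (replace(4, 'o')): offset=7, physical=[A,B,C,o,m,F,G,H], logical=[H,A,B,C,o,m,F,G]
After op 7 (rotate(-3)): offset=4, physical=[A,B,C,o,m,F,G,H], logical=[m,F,G,H,A,B,C,o]
After op 8 (swap(2, 3)): offset=4, physical=[A,B,C,o,m,F,H,G], logical=[m,F,H,G,A,B,C,o]
After op 9 (rotate(-2)): offset=2, physical=[A,B,C,o,m,F,H,G], logical=[C,o,m,F,H,G,A,B]
After op 10 (rotate(+2)): offset=4, physical=[A,B,C,o,m,F,H,G], logical=[m,F,H,G,A,B,C,o]
After op 11 (rotate(-2)): offset=2, physical=[A,B,C,o,m,F,H,G], logical=[C,o,m,F,H,G,A,B]

Answer: G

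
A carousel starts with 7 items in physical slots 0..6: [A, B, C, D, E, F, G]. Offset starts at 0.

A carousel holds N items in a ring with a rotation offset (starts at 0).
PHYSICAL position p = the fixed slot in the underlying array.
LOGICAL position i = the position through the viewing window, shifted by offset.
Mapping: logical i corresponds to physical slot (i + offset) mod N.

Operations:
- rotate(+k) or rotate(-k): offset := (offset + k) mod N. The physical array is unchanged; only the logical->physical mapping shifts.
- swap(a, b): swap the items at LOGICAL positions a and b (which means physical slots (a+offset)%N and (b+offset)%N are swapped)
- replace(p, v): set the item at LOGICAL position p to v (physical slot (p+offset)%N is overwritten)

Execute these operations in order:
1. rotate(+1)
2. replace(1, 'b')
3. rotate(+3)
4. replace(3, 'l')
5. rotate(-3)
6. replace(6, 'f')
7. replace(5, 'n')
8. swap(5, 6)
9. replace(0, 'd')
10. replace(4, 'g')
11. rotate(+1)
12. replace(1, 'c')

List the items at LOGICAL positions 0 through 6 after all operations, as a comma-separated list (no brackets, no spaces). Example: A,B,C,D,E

Answer: b,c,E,g,f,n,d

Derivation:
After op 1 (rotate(+1)): offset=1, physical=[A,B,C,D,E,F,G], logical=[B,C,D,E,F,G,A]
After op 2 (replace(1, 'b')): offset=1, physical=[A,B,b,D,E,F,G], logical=[B,b,D,E,F,G,A]
After op 3 (rotate(+3)): offset=4, physical=[A,B,b,D,E,F,G], logical=[E,F,G,A,B,b,D]
After op 4 (replace(3, 'l')): offset=4, physical=[l,B,b,D,E,F,G], logical=[E,F,G,l,B,b,D]
After op 5 (rotate(-3)): offset=1, physical=[l,B,b,D,E,F,G], logical=[B,b,D,E,F,G,l]
After op 6 (replace(6, 'f')): offset=1, physical=[f,B,b,D,E,F,G], logical=[B,b,D,E,F,G,f]
After op 7 (replace(5, 'n')): offset=1, physical=[f,B,b,D,E,F,n], logical=[B,b,D,E,F,n,f]
After op 8 (swap(5, 6)): offset=1, physical=[n,B,b,D,E,F,f], logical=[B,b,D,E,F,f,n]
After op 9 (replace(0, 'd')): offset=1, physical=[n,d,b,D,E,F,f], logical=[d,b,D,E,F,f,n]
After op 10 (replace(4, 'g')): offset=1, physical=[n,d,b,D,E,g,f], logical=[d,b,D,E,g,f,n]
After op 11 (rotate(+1)): offset=2, physical=[n,d,b,D,E,g,f], logical=[b,D,E,g,f,n,d]
After op 12 (replace(1, 'c')): offset=2, physical=[n,d,b,c,E,g,f], logical=[b,c,E,g,f,n,d]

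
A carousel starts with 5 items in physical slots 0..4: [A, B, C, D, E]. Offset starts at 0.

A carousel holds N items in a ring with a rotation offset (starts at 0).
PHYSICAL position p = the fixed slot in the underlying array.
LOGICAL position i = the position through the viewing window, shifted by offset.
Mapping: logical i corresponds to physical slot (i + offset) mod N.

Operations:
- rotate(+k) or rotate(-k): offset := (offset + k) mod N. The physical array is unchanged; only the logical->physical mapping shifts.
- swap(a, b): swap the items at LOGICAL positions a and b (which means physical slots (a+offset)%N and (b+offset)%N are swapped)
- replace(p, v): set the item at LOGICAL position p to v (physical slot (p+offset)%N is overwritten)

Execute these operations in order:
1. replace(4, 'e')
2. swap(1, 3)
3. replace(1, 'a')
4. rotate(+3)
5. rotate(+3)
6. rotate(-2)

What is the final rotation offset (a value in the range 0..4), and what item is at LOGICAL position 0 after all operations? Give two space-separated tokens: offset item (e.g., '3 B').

Answer: 4 e

Derivation:
After op 1 (replace(4, 'e')): offset=0, physical=[A,B,C,D,e], logical=[A,B,C,D,e]
After op 2 (swap(1, 3)): offset=0, physical=[A,D,C,B,e], logical=[A,D,C,B,e]
After op 3 (replace(1, 'a')): offset=0, physical=[A,a,C,B,e], logical=[A,a,C,B,e]
After op 4 (rotate(+3)): offset=3, physical=[A,a,C,B,e], logical=[B,e,A,a,C]
After op 5 (rotate(+3)): offset=1, physical=[A,a,C,B,e], logical=[a,C,B,e,A]
After op 6 (rotate(-2)): offset=4, physical=[A,a,C,B,e], logical=[e,A,a,C,B]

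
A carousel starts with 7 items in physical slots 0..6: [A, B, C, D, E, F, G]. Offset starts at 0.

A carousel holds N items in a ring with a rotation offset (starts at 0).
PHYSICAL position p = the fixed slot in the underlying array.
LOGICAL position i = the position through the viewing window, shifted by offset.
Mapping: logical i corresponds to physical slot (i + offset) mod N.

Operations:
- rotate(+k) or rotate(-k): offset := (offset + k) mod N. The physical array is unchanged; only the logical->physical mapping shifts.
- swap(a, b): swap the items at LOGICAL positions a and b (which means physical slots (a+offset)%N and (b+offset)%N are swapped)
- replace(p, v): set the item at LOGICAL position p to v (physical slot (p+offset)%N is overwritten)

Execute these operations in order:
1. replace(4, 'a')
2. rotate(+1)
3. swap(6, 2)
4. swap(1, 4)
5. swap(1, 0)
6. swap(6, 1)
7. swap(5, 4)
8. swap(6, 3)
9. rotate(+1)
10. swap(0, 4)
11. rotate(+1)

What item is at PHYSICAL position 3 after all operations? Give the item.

Answer: A

Derivation:
After op 1 (replace(4, 'a')): offset=0, physical=[A,B,C,D,a,F,G], logical=[A,B,C,D,a,F,G]
After op 2 (rotate(+1)): offset=1, physical=[A,B,C,D,a,F,G], logical=[B,C,D,a,F,G,A]
After op 3 (swap(6, 2)): offset=1, physical=[D,B,C,A,a,F,G], logical=[B,C,A,a,F,G,D]
After op 4 (swap(1, 4)): offset=1, physical=[D,B,F,A,a,C,G], logical=[B,F,A,a,C,G,D]
After op 5 (swap(1, 0)): offset=1, physical=[D,F,B,A,a,C,G], logical=[F,B,A,a,C,G,D]
After op 6 (swap(6, 1)): offset=1, physical=[B,F,D,A,a,C,G], logical=[F,D,A,a,C,G,B]
After op 7 (swap(5, 4)): offset=1, physical=[B,F,D,A,a,G,C], logical=[F,D,A,a,G,C,B]
After op 8 (swap(6, 3)): offset=1, physical=[a,F,D,A,B,G,C], logical=[F,D,A,B,G,C,a]
After op 9 (rotate(+1)): offset=2, physical=[a,F,D,A,B,G,C], logical=[D,A,B,G,C,a,F]
After op 10 (swap(0, 4)): offset=2, physical=[a,F,C,A,B,G,D], logical=[C,A,B,G,D,a,F]
After op 11 (rotate(+1)): offset=3, physical=[a,F,C,A,B,G,D], logical=[A,B,G,D,a,F,C]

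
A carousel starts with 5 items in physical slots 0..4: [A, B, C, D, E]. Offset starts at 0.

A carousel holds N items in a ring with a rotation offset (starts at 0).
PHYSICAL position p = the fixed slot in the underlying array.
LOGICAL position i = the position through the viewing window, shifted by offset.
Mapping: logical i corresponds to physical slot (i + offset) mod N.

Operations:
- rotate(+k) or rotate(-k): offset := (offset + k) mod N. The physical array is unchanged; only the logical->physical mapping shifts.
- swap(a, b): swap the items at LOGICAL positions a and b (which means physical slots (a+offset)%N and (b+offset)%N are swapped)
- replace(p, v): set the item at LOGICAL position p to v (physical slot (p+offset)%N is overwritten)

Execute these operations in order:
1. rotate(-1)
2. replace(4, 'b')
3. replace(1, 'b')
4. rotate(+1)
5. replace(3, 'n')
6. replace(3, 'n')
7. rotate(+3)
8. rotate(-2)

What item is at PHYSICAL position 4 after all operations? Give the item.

After op 1 (rotate(-1)): offset=4, physical=[A,B,C,D,E], logical=[E,A,B,C,D]
After op 2 (replace(4, 'b')): offset=4, physical=[A,B,C,b,E], logical=[E,A,B,C,b]
After op 3 (replace(1, 'b')): offset=4, physical=[b,B,C,b,E], logical=[E,b,B,C,b]
After op 4 (rotate(+1)): offset=0, physical=[b,B,C,b,E], logical=[b,B,C,b,E]
After op 5 (replace(3, 'n')): offset=0, physical=[b,B,C,n,E], logical=[b,B,C,n,E]
After op 6 (replace(3, 'n')): offset=0, physical=[b,B,C,n,E], logical=[b,B,C,n,E]
After op 7 (rotate(+3)): offset=3, physical=[b,B,C,n,E], logical=[n,E,b,B,C]
After op 8 (rotate(-2)): offset=1, physical=[b,B,C,n,E], logical=[B,C,n,E,b]

Answer: E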